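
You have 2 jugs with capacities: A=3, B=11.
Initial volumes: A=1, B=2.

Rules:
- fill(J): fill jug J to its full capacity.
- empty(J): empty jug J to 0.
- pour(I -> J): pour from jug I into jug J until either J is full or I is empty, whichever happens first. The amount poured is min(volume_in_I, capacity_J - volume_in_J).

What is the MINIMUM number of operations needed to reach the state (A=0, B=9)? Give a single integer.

BFS from (A=1, B=2). One shortest path:
  1. fill(B) -> (A=1 B=11)
  2. pour(B -> A) -> (A=3 B=9)
  3. empty(A) -> (A=0 B=9)
Reached target in 3 moves.

Answer: 3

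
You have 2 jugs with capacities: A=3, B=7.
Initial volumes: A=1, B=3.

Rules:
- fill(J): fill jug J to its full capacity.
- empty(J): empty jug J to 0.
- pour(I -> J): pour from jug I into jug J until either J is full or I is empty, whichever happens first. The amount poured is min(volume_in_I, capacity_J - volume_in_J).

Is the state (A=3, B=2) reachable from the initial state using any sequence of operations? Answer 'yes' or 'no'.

BFS from (A=1, B=3):
  1. fill(B) -> (A=1 B=7)
  2. pour(B -> A) -> (A=3 B=5)
  3. empty(A) -> (A=0 B=5)
  4. pour(B -> A) -> (A=3 B=2)
Target reached → yes.

Answer: yes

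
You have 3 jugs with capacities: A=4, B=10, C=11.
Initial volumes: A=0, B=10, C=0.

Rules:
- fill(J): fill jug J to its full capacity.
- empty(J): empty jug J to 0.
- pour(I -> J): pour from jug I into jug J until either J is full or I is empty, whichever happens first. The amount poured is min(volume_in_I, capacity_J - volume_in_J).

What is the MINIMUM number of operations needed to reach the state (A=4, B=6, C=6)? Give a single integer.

BFS from (A=0, B=10, C=0). One shortest path:
  1. pour(B -> A) -> (A=4 B=6 C=0)
  2. empty(A) -> (A=0 B=6 C=0)
  3. pour(B -> C) -> (A=0 B=0 C=6)
  4. fill(B) -> (A=0 B=10 C=6)
  5. pour(B -> A) -> (A=4 B=6 C=6)
Reached target in 5 moves.

Answer: 5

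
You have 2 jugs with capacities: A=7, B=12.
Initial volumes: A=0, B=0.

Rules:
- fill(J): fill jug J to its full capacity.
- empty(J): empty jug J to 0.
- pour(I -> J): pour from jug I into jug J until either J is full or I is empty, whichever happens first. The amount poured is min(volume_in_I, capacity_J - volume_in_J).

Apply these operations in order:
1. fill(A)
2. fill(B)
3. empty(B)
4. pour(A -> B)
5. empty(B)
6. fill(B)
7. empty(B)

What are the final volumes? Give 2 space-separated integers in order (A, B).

Answer: 0 0

Derivation:
Step 1: fill(A) -> (A=7 B=0)
Step 2: fill(B) -> (A=7 B=12)
Step 3: empty(B) -> (A=7 B=0)
Step 4: pour(A -> B) -> (A=0 B=7)
Step 5: empty(B) -> (A=0 B=0)
Step 6: fill(B) -> (A=0 B=12)
Step 7: empty(B) -> (A=0 B=0)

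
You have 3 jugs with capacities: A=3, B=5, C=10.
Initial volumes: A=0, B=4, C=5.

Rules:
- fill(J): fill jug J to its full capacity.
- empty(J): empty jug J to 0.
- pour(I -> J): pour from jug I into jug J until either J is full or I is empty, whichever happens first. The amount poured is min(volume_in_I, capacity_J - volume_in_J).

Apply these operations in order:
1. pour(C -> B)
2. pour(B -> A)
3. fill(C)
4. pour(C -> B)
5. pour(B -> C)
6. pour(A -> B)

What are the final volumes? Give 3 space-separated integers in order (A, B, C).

Answer: 0 5 10

Derivation:
Step 1: pour(C -> B) -> (A=0 B=5 C=4)
Step 2: pour(B -> A) -> (A=3 B=2 C=4)
Step 3: fill(C) -> (A=3 B=2 C=10)
Step 4: pour(C -> B) -> (A=3 B=5 C=7)
Step 5: pour(B -> C) -> (A=3 B=2 C=10)
Step 6: pour(A -> B) -> (A=0 B=5 C=10)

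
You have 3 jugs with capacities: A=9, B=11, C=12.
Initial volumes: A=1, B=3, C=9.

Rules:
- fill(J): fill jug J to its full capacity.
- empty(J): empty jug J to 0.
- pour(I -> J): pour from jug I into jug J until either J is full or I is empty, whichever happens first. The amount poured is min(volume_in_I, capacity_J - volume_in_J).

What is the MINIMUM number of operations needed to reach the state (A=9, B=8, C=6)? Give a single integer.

BFS from (A=1, B=3, C=9). One shortest path:
  1. empty(A) -> (A=0 B=3 C=9)
  2. pour(B -> A) -> (A=3 B=0 C=9)
  3. fill(B) -> (A=3 B=11 C=9)
  4. pour(B -> C) -> (A=3 B=8 C=12)
  5. pour(C -> A) -> (A=9 B=8 C=6)
Reached target in 5 moves.

Answer: 5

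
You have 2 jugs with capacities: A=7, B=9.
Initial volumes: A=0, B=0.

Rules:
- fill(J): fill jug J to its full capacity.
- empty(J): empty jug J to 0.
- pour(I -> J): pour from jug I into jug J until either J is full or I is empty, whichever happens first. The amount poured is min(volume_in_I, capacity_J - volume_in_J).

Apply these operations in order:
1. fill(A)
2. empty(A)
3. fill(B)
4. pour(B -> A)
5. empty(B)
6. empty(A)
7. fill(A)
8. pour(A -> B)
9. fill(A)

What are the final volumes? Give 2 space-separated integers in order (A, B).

Step 1: fill(A) -> (A=7 B=0)
Step 2: empty(A) -> (A=0 B=0)
Step 3: fill(B) -> (A=0 B=9)
Step 4: pour(B -> A) -> (A=7 B=2)
Step 5: empty(B) -> (A=7 B=0)
Step 6: empty(A) -> (A=0 B=0)
Step 7: fill(A) -> (A=7 B=0)
Step 8: pour(A -> B) -> (A=0 B=7)
Step 9: fill(A) -> (A=7 B=7)

Answer: 7 7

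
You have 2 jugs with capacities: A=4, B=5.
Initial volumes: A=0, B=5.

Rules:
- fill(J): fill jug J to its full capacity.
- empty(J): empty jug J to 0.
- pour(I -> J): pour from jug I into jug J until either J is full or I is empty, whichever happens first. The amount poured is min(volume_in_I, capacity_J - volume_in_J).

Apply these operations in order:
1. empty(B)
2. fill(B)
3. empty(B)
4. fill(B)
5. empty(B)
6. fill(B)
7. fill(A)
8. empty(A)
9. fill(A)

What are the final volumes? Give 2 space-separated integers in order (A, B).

Answer: 4 5

Derivation:
Step 1: empty(B) -> (A=0 B=0)
Step 2: fill(B) -> (A=0 B=5)
Step 3: empty(B) -> (A=0 B=0)
Step 4: fill(B) -> (A=0 B=5)
Step 5: empty(B) -> (A=0 B=0)
Step 6: fill(B) -> (A=0 B=5)
Step 7: fill(A) -> (A=4 B=5)
Step 8: empty(A) -> (A=0 B=5)
Step 9: fill(A) -> (A=4 B=5)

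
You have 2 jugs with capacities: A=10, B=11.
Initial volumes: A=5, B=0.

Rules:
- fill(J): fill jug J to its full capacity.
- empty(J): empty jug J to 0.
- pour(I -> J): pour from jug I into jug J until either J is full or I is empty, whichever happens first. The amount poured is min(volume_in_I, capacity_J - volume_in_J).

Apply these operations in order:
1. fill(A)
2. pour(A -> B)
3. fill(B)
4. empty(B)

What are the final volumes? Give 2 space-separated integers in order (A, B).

Step 1: fill(A) -> (A=10 B=0)
Step 2: pour(A -> B) -> (A=0 B=10)
Step 3: fill(B) -> (A=0 B=11)
Step 4: empty(B) -> (A=0 B=0)

Answer: 0 0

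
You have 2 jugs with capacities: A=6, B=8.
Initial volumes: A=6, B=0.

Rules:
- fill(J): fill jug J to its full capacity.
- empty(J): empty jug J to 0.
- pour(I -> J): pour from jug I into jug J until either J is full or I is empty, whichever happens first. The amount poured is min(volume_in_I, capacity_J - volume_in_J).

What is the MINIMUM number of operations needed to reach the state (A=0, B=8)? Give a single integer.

BFS from (A=6, B=0). One shortest path:
  1. empty(A) -> (A=0 B=0)
  2. fill(B) -> (A=0 B=8)
Reached target in 2 moves.

Answer: 2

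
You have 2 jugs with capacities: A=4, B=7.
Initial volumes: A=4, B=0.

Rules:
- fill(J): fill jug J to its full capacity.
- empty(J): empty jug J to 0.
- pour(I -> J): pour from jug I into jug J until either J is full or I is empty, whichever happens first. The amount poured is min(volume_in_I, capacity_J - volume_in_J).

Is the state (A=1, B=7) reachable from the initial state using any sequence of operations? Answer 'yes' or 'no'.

BFS from (A=4, B=0):
  1. pour(A -> B) -> (A=0 B=4)
  2. fill(A) -> (A=4 B=4)
  3. pour(A -> B) -> (A=1 B=7)
Target reached → yes.

Answer: yes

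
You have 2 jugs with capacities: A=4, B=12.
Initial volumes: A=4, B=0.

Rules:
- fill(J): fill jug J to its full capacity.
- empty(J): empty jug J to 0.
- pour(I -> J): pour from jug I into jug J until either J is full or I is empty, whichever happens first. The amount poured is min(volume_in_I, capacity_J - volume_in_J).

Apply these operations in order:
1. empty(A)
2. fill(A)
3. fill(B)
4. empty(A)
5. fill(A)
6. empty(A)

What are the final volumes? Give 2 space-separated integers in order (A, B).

Step 1: empty(A) -> (A=0 B=0)
Step 2: fill(A) -> (A=4 B=0)
Step 3: fill(B) -> (A=4 B=12)
Step 4: empty(A) -> (A=0 B=12)
Step 5: fill(A) -> (A=4 B=12)
Step 6: empty(A) -> (A=0 B=12)

Answer: 0 12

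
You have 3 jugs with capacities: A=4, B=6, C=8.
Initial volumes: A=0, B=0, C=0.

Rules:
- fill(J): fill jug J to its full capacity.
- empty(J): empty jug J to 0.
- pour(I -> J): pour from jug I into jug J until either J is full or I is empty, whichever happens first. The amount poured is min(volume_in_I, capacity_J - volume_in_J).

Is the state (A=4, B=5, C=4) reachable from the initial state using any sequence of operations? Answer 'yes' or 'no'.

BFS explored all 54 reachable states.
Reachable set includes: (0,0,0), (0,0,2), (0,0,4), (0,0,6), (0,0,8), (0,2,0), (0,2,2), (0,2,4), (0,2,6), (0,2,8), (0,4,0), (0,4,2) ...
Target (A=4, B=5, C=4) not in reachable set → no.

Answer: no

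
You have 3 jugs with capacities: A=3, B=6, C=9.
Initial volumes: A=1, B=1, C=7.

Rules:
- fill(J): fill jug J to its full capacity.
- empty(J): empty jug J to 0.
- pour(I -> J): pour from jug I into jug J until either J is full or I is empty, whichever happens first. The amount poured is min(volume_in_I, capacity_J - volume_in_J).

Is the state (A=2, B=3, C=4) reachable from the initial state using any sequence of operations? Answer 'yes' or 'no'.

BFS explored all 179 reachable states.
Reachable set includes: (0,0,0), (0,0,1), (0,0,2), (0,0,3), (0,0,4), (0,0,5), (0,0,6), (0,0,7), (0,0,8), (0,0,9), (0,1,0), (0,1,1) ...
Target (A=2, B=3, C=4) not in reachable set → no.

Answer: no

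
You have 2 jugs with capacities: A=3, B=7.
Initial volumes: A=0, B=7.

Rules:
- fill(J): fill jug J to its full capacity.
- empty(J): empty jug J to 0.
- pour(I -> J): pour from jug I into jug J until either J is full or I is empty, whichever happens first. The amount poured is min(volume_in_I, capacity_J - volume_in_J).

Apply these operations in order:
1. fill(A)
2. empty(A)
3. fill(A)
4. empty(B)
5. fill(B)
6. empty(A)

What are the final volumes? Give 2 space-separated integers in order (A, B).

Step 1: fill(A) -> (A=3 B=7)
Step 2: empty(A) -> (A=0 B=7)
Step 3: fill(A) -> (A=3 B=7)
Step 4: empty(B) -> (A=3 B=0)
Step 5: fill(B) -> (A=3 B=7)
Step 6: empty(A) -> (A=0 B=7)

Answer: 0 7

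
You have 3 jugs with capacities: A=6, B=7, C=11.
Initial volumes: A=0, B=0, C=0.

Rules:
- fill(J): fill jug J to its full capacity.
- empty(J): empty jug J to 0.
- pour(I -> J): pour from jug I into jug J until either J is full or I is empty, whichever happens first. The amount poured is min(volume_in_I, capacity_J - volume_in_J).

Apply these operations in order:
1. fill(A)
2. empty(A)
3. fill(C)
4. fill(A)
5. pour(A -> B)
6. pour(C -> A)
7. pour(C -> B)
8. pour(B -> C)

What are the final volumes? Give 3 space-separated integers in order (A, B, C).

Answer: 6 0 11

Derivation:
Step 1: fill(A) -> (A=6 B=0 C=0)
Step 2: empty(A) -> (A=0 B=0 C=0)
Step 3: fill(C) -> (A=0 B=0 C=11)
Step 4: fill(A) -> (A=6 B=0 C=11)
Step 5: pour(A -> B) -> (A=0 B=6 C=11)
Step 6: pour(C -> A) -> (A=6 B=6 C=5)
Step 7: pour(C -> B) -> (A=6 B=7 C=4)
Step 8: pour(B -> C) -> (A=6 B=0 C=11)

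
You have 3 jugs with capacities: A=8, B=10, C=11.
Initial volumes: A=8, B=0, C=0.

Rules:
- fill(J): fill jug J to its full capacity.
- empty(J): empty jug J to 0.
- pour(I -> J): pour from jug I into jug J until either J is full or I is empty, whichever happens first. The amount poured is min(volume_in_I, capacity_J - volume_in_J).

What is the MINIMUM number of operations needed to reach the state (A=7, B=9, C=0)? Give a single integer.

Answer: 8

Derivation:
BFS from (A=8, B=0, C=0). One shortest path:
  1. fill(B) -> (A=8 B=10 C=0)
  2. pour(B -> C) -> (A=8 B=0 C=10)
  3. pour(A -> B) -> (A=0 B=8 C=10)
  4. fill(A) -> (A=8 B=8 C=10)
  5. pour(A -> C) -> (A=7 B=8 C=11)
  6. pour(C -> B) -> (A=7 B=10 C=9)
  7. empty(B) -> (A=7 B=0 C=9)
  8. pour(C -> B) -> (A=7 B=9 C=0)
Reached target in 8 moves.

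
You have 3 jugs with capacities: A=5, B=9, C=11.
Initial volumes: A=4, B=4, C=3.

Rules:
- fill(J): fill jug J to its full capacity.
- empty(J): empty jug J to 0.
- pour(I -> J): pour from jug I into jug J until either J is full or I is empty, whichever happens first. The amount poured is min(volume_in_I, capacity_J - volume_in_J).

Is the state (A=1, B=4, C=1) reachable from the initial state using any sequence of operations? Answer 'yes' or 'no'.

BFS explored all 401 reachable states.
Reachable set includes: (0,0,0), (0,0,1), (0,0,2), (0,0,3), (0,0,4), (0,0,5), (0,0,6), (0,0,7), (0,0,8), (0,0,9), (0,0,10), (0,0,11) ...
Target (A=1, B=4, C=1) not in reachable set → no.

Answer: no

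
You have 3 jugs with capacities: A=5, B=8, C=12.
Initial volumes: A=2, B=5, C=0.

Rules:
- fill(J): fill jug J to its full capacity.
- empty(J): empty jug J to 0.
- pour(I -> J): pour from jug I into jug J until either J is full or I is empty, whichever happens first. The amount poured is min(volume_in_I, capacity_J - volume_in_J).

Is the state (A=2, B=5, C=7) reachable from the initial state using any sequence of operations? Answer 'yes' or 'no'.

BFS explored all 394 reachable states.
Reachable set includes: (0,0,0), (0,0,1), (0,0,2), (0,0,3), (0,0,4), (0,0,5), (0,0,6), (0,0,7), (0,0,8), (0,0,9), (0,0,10), (0,0,11) ...
Target (A=2, B=5, C=7) not in reachable set → no.

Answer: no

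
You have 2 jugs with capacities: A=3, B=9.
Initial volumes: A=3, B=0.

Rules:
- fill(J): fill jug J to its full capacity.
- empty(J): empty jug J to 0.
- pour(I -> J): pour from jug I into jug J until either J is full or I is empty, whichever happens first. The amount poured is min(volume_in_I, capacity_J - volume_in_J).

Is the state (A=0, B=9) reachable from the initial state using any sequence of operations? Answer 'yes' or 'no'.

BFS from (A=3, B=0):
  1. empty(A) -> (A=0 B=0)
  2. fill(B) -> (A=0 B=9)
Target reached → yes.

Answer: yes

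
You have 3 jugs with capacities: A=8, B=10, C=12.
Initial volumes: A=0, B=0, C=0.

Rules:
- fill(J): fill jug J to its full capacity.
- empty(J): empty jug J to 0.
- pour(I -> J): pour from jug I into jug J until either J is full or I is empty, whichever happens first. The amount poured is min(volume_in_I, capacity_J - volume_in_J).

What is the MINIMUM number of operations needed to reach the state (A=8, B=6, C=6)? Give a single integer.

BFS from (A=0, B=0, C=0). One shortest path:
  1. fill(B) -> (A=0 B=10 C=0)
  2. pour(B -> A) -> (A=8 B=2 C=0)
  3. pour(A -> C) -> (A=0 B=2 C=8)
  4. pour(B -> A) -> (A=2 B=0 C=8)
  5. fill(B) -> (A=2 B=10 C=8)
  6. pour(B -> C) -> (A=2 B=6 C=12)
  7. pour(C -> A) -> (A=8 B=6 C=6)
Reached target in 7 moves.

Answer: 7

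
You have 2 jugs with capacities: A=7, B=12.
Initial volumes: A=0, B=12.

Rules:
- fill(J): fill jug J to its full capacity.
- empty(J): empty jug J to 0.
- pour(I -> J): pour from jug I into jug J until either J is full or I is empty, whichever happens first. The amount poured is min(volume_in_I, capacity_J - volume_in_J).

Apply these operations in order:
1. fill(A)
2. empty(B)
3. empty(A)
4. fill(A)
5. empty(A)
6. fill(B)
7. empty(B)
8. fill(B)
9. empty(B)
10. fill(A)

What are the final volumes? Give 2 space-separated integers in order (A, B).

Answer: 7 0

Derivation:
Step 1: fill(A) -> (A=7 B=12)
Step 2: empty(B) -> (A=7 B=0)
Step 3: empty(A) -> (A=0 B=0)
Step 4: fill(A) -> (A=7 B=0)
Step 5: empty(A) -> (A=0 B=0)
Step 6: fill(B) -> (A=0 B=12)
Step 7: empty(B) -> (A=0 B=0)
Step 8: fill(B) -> (A=0 B=12)
Step 9: empty(B) -> (A=0 B=0)
Step 10: fill(A) -> (A=7 B=0)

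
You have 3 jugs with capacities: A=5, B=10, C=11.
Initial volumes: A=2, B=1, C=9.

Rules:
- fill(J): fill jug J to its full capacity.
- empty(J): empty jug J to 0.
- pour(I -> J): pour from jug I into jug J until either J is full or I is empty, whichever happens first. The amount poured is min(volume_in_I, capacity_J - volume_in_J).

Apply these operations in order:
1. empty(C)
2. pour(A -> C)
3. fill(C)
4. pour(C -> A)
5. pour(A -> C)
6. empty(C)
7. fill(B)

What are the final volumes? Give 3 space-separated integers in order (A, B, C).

Answer: 0 10 0

Derivation:
Step 1: empty(C) -> (A=2 B=1 C=0)
Step 2: pour(A -> C) -> (A=0 B=1 C=2)
Step 3: fill(C) -> (A=0 B=1 C=11)
Step 4: pour(C -> A) -> (A=5 B=1 C=6)
Step 5: pour(A -> C) -> (A=0 B=1 C=11)
Step 6: empty(C) -> (A=0 B=1 C=0)
Step 7: fill(B) -> (A=0 B=10 C=0)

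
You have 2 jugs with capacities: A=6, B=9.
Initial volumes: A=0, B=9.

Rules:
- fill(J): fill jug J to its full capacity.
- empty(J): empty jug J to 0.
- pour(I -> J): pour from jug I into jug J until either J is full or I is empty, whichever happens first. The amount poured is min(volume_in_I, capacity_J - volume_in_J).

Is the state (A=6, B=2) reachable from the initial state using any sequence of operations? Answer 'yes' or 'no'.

BFS explored all 10 reachable states.
Reachable set includes: (0,0), (0,3), (0,6), (0,9), (3,0), (3,9), (6,0), (6,3), (6,6), (6,9)
Target (A=6, B=2) not in reachable set → no.

Answer: no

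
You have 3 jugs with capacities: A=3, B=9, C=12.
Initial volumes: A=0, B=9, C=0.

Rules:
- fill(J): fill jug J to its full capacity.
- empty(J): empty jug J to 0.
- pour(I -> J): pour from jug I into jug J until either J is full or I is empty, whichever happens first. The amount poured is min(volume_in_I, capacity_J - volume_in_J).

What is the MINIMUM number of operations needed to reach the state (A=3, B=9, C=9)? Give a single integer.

Answer: 2

Derivation:
BFS from (A=0, B=9, C=0). One shortest path:
  1. fill(C) -> (A=0 B=9 C=12)
  2. pour(C -> A) -> (A=3 B=9 C=9)
Reached target in 2 moves.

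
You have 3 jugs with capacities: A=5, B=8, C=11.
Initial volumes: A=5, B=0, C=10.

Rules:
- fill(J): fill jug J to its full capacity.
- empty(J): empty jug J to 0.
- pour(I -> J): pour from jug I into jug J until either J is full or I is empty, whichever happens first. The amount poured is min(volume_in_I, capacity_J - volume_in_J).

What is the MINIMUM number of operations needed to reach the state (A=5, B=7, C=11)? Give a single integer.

BFS from (A=5, B=0, C=10). One shortest path:
  1. fill(B) -> (A=5 B=8 C=10)
  2. pour(B -> C) -> (A=5 B=7 C=11)
Reached target in 2 moves.

Answer: 2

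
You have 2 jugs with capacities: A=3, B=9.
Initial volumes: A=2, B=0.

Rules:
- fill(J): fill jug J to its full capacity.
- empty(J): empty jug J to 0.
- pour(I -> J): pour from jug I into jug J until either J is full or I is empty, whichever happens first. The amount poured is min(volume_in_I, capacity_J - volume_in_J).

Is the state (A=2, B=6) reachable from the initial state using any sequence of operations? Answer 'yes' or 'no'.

Answer: no

Derivation:
BFS explored all 16 reachable states.
Reachable set includes: (0,0), (0,2), (0,3), (0,5), (0,6), (0,8), (0,9), (2,0), (2,9), (3,0), (3,2), (3,3) ...
Target (A=2, B=6) not in reachable set → no.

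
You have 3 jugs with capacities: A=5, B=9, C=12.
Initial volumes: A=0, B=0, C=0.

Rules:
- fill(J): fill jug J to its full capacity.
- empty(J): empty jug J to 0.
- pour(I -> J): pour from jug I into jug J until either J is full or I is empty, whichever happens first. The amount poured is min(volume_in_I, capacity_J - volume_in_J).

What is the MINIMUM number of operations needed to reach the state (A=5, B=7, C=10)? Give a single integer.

BFS from (A=0, B=0, C=0). One shortest path:
  1. fill(C) -> (A=0 B=0 C=12)
  2. pour(C -> A) -> (A=5 B=0 C=7)
  3. pour(C -> B) -> (A=5 B=7 C=0)
  4. pour(A -> C) -> (A=0 B=7 C=5)
  5. fill(A) -> (A=5 B=7 C=5)
  6. pour(A -> C) -> (A=0 B=7 C=10)
  7. fill(A) -> (A=5 B=7 C=10)
Reached target in 7 moves.

Answer: 7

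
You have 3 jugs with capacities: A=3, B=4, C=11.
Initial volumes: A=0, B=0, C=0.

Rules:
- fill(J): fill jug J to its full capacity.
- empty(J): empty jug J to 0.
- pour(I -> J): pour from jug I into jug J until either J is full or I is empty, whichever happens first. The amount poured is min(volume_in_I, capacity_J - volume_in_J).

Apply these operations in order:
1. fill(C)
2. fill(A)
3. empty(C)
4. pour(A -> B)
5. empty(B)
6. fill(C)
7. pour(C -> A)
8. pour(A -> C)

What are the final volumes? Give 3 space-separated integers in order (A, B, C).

Step 1: fill(C) -> (A=0 B=0 C=11)
Step 2: fill(A) -> (A=3 B=0 C=11)
Step 3: empty(C) -> (A=3 B=0 C=0)
Step 4: pour(A -> B) -> (A=0 B=3 C=0)
Step 5: empty(B) -> (A=0 B=0 C=0)
Step 6: fill(C) -> (A=0 B=0 C=11)
Step 7: pour(C -> A) -> (A=3 B=0 C=8)
Step 8: pour(A -> C) -> (A=0 B=0 C=11)

Answer: 0 0 11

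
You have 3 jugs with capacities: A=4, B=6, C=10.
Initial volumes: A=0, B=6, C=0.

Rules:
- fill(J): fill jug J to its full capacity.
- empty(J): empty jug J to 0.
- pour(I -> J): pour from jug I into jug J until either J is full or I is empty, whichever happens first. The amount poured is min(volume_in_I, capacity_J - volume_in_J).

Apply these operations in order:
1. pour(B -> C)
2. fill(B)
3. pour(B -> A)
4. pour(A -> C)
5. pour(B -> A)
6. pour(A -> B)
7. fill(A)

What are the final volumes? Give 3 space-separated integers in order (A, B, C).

Step 1: pour(B -> C) -> (A=0 B=0 C=6)
Step 2: fill(B) -> (A=0 B=6 C=6)
Step 3: pour(B -> A) -> (A=4 B=2 C=6)
Step 4: pour(A -> C) -> (A=0 B=2 C=10)
Step 5: pour(B -> A) -> (A=2 B=0 C=10)
Step 6: pour(A -> B) -> (A=0 B=2 C=10)
Step 7: fill(A) -> (A=4 B=2 C=10)

Answer: 4 2 10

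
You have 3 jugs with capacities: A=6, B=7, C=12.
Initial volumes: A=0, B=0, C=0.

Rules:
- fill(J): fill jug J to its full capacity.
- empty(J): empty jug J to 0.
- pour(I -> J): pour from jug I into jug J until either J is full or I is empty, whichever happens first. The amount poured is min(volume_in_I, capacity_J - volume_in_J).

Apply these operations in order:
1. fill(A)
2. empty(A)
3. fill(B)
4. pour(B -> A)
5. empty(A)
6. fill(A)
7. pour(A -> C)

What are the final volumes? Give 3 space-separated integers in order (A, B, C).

Step 1: fill(A) -> (A=6 B=0 C=0)
Step 2: empty(A) -> (A=0 B=0 C=0)
Step 3: fill(B) -> (A=0 B=7 C=0)
Step 4: pour(B -> A) -> (A=6 B=1 C=0)
Step 5: empty(A) -> (A=0 B=1 C=0)
Step 6: fill(A) -> (A=6 B=1 C=0)
Step 7: pour(A -> C) -> (A=0 B=1 C=6)

Answer: 0 1 6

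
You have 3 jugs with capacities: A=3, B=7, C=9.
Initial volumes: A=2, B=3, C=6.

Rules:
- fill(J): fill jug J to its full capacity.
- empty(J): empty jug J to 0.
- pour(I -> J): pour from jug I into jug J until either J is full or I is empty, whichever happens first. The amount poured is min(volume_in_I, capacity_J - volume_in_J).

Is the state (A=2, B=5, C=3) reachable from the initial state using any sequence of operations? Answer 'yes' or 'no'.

BFS explored all 225 reachable states.
Reachable set includes: (0,0,0), (0,0,1), (0,0,2), (0,0,3), (0,0,4), (0,0,5), (0,0,6), (0,0,7), (0,0,8), (0,0,9), (0,1,0), (0,1,1) ...
Target (A=2, B=5, C=3) not in reachable set → no.

Answer: no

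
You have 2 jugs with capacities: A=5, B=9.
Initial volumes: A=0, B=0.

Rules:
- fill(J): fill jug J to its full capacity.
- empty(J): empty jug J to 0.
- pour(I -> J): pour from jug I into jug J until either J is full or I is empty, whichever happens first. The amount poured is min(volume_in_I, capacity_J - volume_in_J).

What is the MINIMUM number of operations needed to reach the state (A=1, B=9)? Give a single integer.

Answer: 4

Derivation:
BFS from (A=0, B=0). One shortest path:
  1. fill(A) -> (A=5 B=0)
  2. pour(A -> B) -> (A=0 B=5)
  3. fill(A) -> (A=5 B=5)
  4. pour(A -> B) -> (A=1 B=9)
Reached target in 4 moves.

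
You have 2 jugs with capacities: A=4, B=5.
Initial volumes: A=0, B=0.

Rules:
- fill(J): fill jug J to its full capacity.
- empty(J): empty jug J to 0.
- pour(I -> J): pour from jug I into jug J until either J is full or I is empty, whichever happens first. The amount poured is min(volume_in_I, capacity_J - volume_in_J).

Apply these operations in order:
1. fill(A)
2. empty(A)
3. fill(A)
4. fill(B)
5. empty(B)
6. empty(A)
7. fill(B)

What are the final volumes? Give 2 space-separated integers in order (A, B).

Answer: 0 5

Derivation:
Step 1: fill(A) -> (A=4 B=0)
Step 2: empty(A) -> (A=0 B=0)
Step 3: fill(A) -> (A=4 B=0)
Step 4: fill(B) -> (A=4 B=5)
Step 5: empty(B) -> (A=4 B=0)
Step 6: empty(A) -> (A=0 B=0)
Step 7: fill(B) -> (A=0 B=5)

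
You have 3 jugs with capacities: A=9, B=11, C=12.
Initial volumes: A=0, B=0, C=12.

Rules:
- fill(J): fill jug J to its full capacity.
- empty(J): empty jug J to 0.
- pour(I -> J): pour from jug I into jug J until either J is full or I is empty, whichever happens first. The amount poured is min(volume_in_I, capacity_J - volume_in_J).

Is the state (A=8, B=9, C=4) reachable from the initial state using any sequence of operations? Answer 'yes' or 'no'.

BFS explored all 680 reachable states.
Reachable set includes: (0,0,0), (0,0,1), (0,0,2), (0,0,3), (0,0,4), (0,0,5), (0,0,6), (0,0,7), (0,0,8), (0,0,9), (0,0,10), (0,0,11) ...
Target (A=8, B=9, C=4) not in reachable set → no.

Answer: no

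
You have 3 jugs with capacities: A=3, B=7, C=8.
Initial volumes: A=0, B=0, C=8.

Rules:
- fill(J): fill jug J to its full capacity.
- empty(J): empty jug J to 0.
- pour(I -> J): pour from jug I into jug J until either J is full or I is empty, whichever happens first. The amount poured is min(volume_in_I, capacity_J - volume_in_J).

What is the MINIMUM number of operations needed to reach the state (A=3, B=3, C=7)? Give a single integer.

Answer: 6

Derivation:
BFS from (A=0, B=0, C=8). One shortest path:
  1. fill(A) -> (A=3 B=0 C=8)
  2. fill(B) -> (A=3 B=7 C=8)
  3. empty(C) -> (A=3 B=7 C=0)
  4. pour(B -> C) -> (A=3 B=0 C=7)
  5. pour(A -> B) -> (A=0 B=3 C=7)
  6. fill(A) -> (A=3 B=3 C=7)
Reached target in 6 moves.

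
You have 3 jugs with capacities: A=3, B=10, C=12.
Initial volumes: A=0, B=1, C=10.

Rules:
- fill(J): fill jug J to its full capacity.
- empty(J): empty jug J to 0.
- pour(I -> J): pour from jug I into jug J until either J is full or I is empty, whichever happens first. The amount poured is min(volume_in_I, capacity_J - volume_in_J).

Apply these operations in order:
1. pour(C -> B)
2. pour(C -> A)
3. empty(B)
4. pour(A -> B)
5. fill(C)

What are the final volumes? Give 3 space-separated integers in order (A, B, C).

Answer: 0 1 12

Derivation:
Step 1: pour(C -> B) -> (A=0 B=10 C=1)
Step 2: pour(C -> A) -> (A=1 B=10 C=0)
Step 3: empty(B) -> (A=1 B=0 C=0)
Step 4: pour(A -> B) -> (A=0 B=1 C=0)
Step 5: fill(C) -> (A=0 B=1 C=12)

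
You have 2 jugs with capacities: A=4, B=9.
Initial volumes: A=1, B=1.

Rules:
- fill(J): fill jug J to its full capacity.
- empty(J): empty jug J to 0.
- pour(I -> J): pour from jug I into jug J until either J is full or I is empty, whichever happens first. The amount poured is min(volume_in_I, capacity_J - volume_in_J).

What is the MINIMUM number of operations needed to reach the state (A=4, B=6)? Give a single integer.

BFS from (A=1, B=1). One shortest path:
  1. fill(B) -> (A=1 B=9)
  2. pour(B -> A) -> (A=4 B=6)
Reached target in 2 moves.

Answer: 2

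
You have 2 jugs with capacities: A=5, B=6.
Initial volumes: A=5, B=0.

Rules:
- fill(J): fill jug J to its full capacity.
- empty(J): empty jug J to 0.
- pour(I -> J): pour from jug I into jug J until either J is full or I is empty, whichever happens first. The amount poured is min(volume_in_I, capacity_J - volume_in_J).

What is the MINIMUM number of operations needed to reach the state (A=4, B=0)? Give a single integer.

BFS from (A=5, B=0). One shortest path:
  1. pour(A -> B) -> (A=0 B=5)
  2. fill(A) -> (A=5 B=5)
  3. pour(A -> B) -> (A=4 B=6)
  4. empty(B) -> (A=4 B=0)
Reached target in 4 moves.

Answer: 4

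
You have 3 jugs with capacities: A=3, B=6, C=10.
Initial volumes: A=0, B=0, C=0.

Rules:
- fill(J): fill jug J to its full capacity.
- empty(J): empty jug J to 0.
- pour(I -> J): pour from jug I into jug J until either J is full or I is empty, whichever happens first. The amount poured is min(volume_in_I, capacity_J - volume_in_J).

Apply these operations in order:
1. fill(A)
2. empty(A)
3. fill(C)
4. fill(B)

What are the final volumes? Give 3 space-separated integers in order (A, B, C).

Step 1: fill(A) -> (A=3 B=0 C=0)
Step 2: empty(A) -> (A=0 B=0 C=0)
Step 3: fill(C) -> (A=0 B=0 C=10)
Step 4: fill(B) -> (A=0 B=6 C=10)

Answer: 0 6 10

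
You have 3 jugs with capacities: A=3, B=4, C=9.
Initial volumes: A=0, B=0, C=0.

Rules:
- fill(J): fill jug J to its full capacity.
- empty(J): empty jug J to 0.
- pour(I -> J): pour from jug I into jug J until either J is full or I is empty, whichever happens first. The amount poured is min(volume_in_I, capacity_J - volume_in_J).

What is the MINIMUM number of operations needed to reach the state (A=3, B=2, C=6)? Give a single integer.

BFS from (A=0, B=0, C=0). One shortest path:
  1. fill(A) -> (A=3 B=0 C=0)
  2. fill(B) -> (A=3 B=4 C=0)
  3. pour(A -> C) -> (A=0 B=4 C=3)
  4. pour(B -> C) -> (A=0 B=0 C=7)
  5. fill(B) -> (A=0 B=4 C=7)
  6. pour(B -> C) -> (A=0 B=2 C=9)
  7. pour(C -> A) -> (A=3 B=2 C=6)
Reached target in 7 moves.

Answer: 7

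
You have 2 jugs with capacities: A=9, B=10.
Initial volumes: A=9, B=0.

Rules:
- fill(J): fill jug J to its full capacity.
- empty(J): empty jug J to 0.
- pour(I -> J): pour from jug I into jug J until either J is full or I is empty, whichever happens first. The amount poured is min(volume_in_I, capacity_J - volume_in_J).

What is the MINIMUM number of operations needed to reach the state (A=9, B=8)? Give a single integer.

BFS from (A=9, B=0). One shortest path:
  1. pour(A -> B) -> (A=0 B=9)
  2. fill(A) -> (A=9 B=9)
  3. pour(A -> B) -> (A=8 B=10)
  4. empty(B) -> (A=8 B=0)
  5. pour(A -> B) -> (A=0 B=8)
  6. fill(A) -> (A=9 B=8)
Reached target in 6 moves.

Answer: 6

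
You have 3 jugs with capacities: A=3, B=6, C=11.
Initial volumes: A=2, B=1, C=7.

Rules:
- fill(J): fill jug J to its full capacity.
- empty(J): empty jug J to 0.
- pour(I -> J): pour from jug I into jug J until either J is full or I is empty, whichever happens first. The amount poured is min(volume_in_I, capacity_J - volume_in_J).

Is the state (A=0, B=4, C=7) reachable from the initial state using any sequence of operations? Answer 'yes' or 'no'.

Answer: yes

Derivation:
BFS from (A=2, B=1, C=7):
  1. fill(A) -> (A=3 B=1 C=7)
  2. pour(A -> B) -> (A=0 B=4 C=7)
Target reached → yes.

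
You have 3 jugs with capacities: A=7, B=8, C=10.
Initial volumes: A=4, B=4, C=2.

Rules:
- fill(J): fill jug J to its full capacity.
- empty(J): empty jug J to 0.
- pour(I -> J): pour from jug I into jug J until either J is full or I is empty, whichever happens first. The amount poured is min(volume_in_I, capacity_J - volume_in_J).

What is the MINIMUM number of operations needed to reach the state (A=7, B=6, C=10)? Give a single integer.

BFS from (A=4, B=4, C=2). One shortest path:
  1. fill(A) -> (A=7 B=4 C=2)
  2. pour(C -> B) -> (A=7 B=6 C=0)
  3. fill(C) -> (A=7 B=6 C=10)
Reached target in 3 moves.

Answer: 3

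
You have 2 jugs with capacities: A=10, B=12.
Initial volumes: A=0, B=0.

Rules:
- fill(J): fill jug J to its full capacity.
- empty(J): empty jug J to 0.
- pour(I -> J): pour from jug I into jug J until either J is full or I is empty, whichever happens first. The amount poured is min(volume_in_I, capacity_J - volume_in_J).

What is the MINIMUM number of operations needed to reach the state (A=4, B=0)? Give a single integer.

Answer: 8

Derivation:
BFS from (A=0, B=0). One shortest path:
  1. fill(B) -> (A=0 B=12)
  2. pour(B -> A) -> (A=10 B=2)
  3. empty(A) -> (A=0 B=2)
  4. pour(B -> A) -> (A=2 B=0)
  5. fill(B) -> (A=2 B=12)
  6. pour(B -> A) -> (A=10 B=4)
  7. empty(A) -> (A=0 B=4)
  8. pour(B -> A) -> (A=4 B=0)
Reached target in 8 moves.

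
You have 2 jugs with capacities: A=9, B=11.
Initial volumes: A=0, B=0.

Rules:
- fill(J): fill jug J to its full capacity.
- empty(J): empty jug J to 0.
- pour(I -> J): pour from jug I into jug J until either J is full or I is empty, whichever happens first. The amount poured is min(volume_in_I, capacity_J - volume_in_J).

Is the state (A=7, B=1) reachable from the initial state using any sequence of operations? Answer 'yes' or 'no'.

BFS explored all 40 reachable states.
Reachable set includes: (0,0), (0,1), (0,2), (0,3), (0,4), (0,5), (0,6), (0,7), (0,8), (0,9), (0,10), (0,11) ...
Target (A=7, B=1) not in reachable set → no.

Answer: no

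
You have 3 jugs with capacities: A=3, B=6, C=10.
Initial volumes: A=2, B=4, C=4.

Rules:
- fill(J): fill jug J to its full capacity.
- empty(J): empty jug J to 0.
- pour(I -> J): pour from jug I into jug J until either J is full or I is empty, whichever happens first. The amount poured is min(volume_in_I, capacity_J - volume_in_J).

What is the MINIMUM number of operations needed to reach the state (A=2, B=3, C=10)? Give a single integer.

BFS from (A=2, B=4, C=4). One shortest path:
  1. fill(A) -> (A=3 B=4 C=4)
  2. pour(C -> B) -> (A=3 B=6 C=2)
  3. empty(B) -> (A=3 B=0 C=2)
  4. pour(A -> B) -> (A=0 B=3 C=2)
  5. pour(C -> A) -> (A=2 B=3 C=0)
  6. fill(C) -> (A=2 B=3 C=10)
Reached target in 6 moves.

Answer: 6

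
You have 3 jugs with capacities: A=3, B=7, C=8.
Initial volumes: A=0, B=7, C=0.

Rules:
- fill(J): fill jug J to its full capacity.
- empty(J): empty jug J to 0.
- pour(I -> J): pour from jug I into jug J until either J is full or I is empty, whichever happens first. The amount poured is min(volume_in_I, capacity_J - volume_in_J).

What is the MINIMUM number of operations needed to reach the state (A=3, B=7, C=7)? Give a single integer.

BFS from (A=0, B=7, C=0). One shortest path:
  1. fill(A) -> (A=3 B=7 C=0)
  2. pour(B -> C) -> (A=3 B=0 C=7)
  3. fill(B) -> (A=3 B=7 C=7)
Reached target in 3 moves.

Answer: 3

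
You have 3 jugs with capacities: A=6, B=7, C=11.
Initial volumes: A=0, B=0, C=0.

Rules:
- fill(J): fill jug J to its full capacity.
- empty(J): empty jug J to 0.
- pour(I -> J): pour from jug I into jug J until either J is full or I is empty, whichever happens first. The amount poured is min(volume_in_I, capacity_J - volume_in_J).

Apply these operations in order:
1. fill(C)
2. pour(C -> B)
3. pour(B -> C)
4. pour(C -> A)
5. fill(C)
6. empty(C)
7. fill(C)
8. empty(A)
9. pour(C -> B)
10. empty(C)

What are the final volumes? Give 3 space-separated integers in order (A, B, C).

Step 1: fill(C) -> (A=0 B=0 C=11)
Step 2: pour(C -> B) -> (A=0 B=7 C=4)
Step 3: pour(B -> C) -> (A=0 B=0 C=11)
Step 4: pour(C -> A) -> (A=6 B=0 C=5)
Step 5: fill(C) -> (A=6 B=0 C=11)
Step 6: empty(C) -> (A=6 B=0 C=0)
Step 7: fill(C) -> (A=6 B=0 C=11)
Step 8: empty(A) -> (A=0 B=0 C=11)
Step 9: pour(C -> B) -> (A=0 B=7 C=4)
Step 10: empty(C) -> (A=0 B=7 C=0)

Answer: 0 7 0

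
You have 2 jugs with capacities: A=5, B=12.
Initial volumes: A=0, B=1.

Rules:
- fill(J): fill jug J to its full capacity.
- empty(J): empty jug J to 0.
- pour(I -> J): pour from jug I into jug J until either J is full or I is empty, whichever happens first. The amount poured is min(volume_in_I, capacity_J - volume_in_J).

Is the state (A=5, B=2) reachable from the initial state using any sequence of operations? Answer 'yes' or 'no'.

BFS from (A=0, B=1):
  1. fill(B) -> (A=0 B=12)
  2. pour(B -> A) -> (A=5 B=7)
  3. empty(A) -> (A=0 B=7)
  4. pour(B -> A) -> (A=5 B=2)
Target reached → yes.

Answer: yes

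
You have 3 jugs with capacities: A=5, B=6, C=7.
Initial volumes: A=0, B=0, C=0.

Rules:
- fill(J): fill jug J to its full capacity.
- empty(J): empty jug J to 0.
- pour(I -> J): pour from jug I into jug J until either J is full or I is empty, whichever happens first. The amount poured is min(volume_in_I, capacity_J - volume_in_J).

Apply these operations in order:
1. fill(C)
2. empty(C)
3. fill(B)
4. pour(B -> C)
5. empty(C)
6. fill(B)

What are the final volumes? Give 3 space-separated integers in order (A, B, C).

Answer: 0 6 0

Derivation:
Step 1: fill(C) -> (A=0 B=0 C=7)
Step 2: empty(C) -> (A=0 B=0 C=0)
Step 3: fill(B) -> (A=0 B=6 C=0)
Step 4: pour(B -> C) -> (A=0 B=0 C=6)
Step 5: empty(C) -> (A=0 B=0 C=0)
Step 6: fill(B) -> (A=0 B=6 C=0)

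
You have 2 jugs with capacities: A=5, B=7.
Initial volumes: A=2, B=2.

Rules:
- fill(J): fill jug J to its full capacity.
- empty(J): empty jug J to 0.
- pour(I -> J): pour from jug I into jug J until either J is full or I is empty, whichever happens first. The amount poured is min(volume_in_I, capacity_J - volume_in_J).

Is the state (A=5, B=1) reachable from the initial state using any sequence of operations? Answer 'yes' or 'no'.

Answer: yes

Derivation:
BFS from (A=2, B=2):
  1. pour(B -> A) -> (A=4 B=0)
  2. fill(B) -> (A=4 B=7)
  3. pour(B -> A) -> (A=5 B=6)
  4. empty(A) -> (A=0 B=6)
  5. pour(B -> A) -> (A=5 B=1)
Target reached → yes.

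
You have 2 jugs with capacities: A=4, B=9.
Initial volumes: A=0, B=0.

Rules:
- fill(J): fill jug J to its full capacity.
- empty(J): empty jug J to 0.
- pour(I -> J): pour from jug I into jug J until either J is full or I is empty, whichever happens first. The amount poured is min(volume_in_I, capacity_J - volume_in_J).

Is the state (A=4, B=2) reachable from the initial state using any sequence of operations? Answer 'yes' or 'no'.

BFS from (A=0, B=0):
  1. fill(B) -> (A=0 B=9)
  2. pour(B -> A) -> (A=4 B=5)
  3. empty(A) -> (A=0 B=5)
  4. pour(B -> A) -> (A=4 B=1)
  5. empty(A) -> (A=0 B=1)
  6. pour(B -> A) -> (A=1 B=0)
  7. fill(B) -> (A=1 B=9)
  8. pour(B -> A) -> (A=4 B=6)
  9. empty(A) -> (A=0 B=6)
  10. pour(B -> A) -> (A=4 B=2)
Target reached → yes.

Answer: yes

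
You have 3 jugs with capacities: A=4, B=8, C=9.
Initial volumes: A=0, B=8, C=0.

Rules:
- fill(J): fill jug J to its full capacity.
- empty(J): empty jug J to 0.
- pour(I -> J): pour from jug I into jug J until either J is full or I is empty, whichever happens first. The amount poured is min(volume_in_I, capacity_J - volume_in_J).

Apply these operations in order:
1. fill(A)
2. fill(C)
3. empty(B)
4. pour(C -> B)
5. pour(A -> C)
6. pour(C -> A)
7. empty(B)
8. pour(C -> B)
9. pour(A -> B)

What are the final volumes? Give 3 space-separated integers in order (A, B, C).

Step 1: fill(A) -> (A=4 B=8 C=0)
Step 2: fill(C) -> (A=4 B=8 C=9)
Step 3: empty(B) -> (A=4 B=0 C=9)
Step 4: pour(C -> B) -> (A=4 B=8 C=1)
Step 5: pour(A -> C) -> (A=0 B=8 C=5)
Step 6: pour(C -> A) -> (A=4 B=8 C=1)
Step 7: empty(B) -> (A=4 B=0 C=1)
Step 8: pour(C -> B) -> (A=4 B=1 C=0)
Step 9: pour(A -> B) -> (A=0 B=5 C=0)

Answer: 0 5 0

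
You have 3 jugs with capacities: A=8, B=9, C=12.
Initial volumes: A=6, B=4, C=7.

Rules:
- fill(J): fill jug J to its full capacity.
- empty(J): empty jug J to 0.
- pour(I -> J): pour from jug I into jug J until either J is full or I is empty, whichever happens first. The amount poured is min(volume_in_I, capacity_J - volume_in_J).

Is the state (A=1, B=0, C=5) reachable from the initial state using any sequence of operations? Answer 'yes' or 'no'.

Answer: yes

Derivation:
BFS from (A=6, B=4, C=7):
  1. fill(B) -> (A=6 B=9 C=7)
  2. pour(C -> A) -> (A=8 B=9 C=5)
  3. empty(A) -> (A=0 B=9 C=5)
  4. pour(B -> A) -> (A=8 B=1 C=5)
  5. empty(A) -> (A=0 B=1 C=5)
  6. pour(B -> A) -> (A=1 B=0 C=5)
Target reached → yes.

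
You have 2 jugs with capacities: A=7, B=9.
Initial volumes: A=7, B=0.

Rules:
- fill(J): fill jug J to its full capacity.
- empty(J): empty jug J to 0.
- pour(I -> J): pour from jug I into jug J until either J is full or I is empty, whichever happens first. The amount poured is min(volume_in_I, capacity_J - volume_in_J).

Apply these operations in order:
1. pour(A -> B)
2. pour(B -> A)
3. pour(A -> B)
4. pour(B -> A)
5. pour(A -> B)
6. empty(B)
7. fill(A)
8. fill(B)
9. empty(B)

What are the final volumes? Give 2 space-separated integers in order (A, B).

Step 1: pour(A -> B) -> (A=0 B=7)
Step 2: pour(B -> A) -> (A=7 B=0)
Step 3: pour(A -> B) -> (A=0 B=7)
Step 4: pour(B -> A) -> (A=7 B=0)
Step 5: pour(A -> B) -> (A=0 B=7)
Step 6: empty(B) -> (A=0 B=0)
Step 7: fill(A) -> (A=7 B=0)
Step 8: fill(B) -> (A=7 B=9)
Step 9: empty(B) -> (A=7 B=0)

Answer: 7 0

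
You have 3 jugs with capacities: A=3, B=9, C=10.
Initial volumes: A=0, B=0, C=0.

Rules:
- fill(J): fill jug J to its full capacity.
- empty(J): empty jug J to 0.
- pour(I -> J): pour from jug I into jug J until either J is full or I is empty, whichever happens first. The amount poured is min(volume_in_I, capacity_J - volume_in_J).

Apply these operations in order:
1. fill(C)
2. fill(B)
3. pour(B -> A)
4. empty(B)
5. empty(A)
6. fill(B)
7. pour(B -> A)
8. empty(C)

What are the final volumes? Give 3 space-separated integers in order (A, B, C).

Step 1: fill(C) -> (A=0 B=0 C=10)
Step 2: fill(B) -> (A=0 B=9 C=10)
Step 3: pour(B -> A) -> (A=3 B=6 C=10)
Step 4: empty(B) -> (A=3 B=0 C=10)
Step 5: empty(A) -> (A=0 B=0 C=10)
Step 6: fill(B) -> (A=0 B=9 C=10)
Step 7: pour(B -> A) -> (A=3 B=6 C=10)
Step 8: empty(C) -> (A=3 B=6 C=0)

Answer: 3 6 0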